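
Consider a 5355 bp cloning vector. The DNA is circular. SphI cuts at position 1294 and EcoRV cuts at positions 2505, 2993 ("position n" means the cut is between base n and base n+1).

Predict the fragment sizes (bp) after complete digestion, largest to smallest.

3656, 1211, 488 bp

Combined cut positions (sorted): 1294, 2505, 2993.
Circular molecule, 3 cuts → 3 fragments:
  2505 − 1294 = 1211 bp
  2993 − 2505 = 488 bp
  wrap: 5355 − 2993 + 1294 = 3656 bp
Sorted largest to smallest: 3656, 1211, 488 bp.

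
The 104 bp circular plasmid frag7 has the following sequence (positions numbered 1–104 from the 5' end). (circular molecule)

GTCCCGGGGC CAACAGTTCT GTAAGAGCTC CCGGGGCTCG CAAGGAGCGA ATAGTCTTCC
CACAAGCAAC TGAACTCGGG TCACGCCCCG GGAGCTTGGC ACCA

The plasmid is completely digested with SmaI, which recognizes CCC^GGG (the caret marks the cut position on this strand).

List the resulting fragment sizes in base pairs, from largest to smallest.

SmaI sites (CCCGGG) start at positions 3, 30, 87.
SmaI cuts after base 3 of each site, so after positions 5, 32, 89.
Circular molecule, 3 cuts → 3 fragments:
  6–32 → 27 bp
  33–89 → 57 bp
  90–104 then 1–5 → 15 + 5 = 20 bp
Sorted largest to smallest: 57, 27, 20 bp.

57, 27, 20 bp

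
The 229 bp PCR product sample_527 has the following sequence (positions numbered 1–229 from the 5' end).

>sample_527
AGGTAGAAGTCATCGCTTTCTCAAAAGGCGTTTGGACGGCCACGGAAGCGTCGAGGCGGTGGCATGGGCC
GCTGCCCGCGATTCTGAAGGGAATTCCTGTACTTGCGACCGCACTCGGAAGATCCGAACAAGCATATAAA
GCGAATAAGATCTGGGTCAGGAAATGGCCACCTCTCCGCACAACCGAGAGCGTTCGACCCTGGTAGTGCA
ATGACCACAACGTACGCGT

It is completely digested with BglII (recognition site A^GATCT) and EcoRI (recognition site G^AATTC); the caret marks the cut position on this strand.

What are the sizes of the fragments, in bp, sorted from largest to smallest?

91, 81, 57 bp

The BglII site (AGATCT) starts at position 148.
BglII cuts after the first base of each site, so after position 148.
The EcoRI site (GAATTC) starts at position 91.
EcoRI cuts after the first base of each site, so after position 91.
Combined cut positions: 91, 148.
Linear molecule, 2 cuts → 3 fragments:
  1–91 → 91 bp
  92–148 → 57 bp
  149–229 → 81 bp
Sorted largest to smallest: 91, 81, 57 bp.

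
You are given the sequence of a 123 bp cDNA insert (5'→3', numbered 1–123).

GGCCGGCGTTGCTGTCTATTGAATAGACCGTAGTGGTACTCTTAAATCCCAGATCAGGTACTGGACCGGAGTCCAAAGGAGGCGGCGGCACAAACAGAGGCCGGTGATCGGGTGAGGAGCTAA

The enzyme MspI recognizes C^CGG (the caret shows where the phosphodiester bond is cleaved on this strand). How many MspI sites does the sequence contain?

CCGG occurs starting at positions 3, 66, 101.
MspI cuts at 3 sites.

3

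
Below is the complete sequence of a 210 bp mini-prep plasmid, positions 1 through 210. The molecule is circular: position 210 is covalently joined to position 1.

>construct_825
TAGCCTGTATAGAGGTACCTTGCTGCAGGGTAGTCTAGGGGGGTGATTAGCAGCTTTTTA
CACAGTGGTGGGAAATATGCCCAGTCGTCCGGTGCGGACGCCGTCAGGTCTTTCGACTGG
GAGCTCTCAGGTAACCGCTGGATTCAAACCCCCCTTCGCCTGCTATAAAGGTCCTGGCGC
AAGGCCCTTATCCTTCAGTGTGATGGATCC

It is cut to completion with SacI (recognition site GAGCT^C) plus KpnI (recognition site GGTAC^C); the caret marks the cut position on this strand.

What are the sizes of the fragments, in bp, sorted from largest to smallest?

The SacI site (GAGCTC) starts at position 121.
SacI cuts after base 5 of each site (before the last base), so after position 125.
The KpnI site (GGTACC) starts at position 14.
KpnI cuts after base 5 of each site (before the last base), so after position 18.
Combined cut positions: 18, 125.
Circular molecule, 2 cuts → 2 fragments:
  19–125 → 107 bp
  126–210 then 1–18 → 85 + 18 = 103 bp
Sorted largest to smallest: 107, 103 bp.

107, 103 bp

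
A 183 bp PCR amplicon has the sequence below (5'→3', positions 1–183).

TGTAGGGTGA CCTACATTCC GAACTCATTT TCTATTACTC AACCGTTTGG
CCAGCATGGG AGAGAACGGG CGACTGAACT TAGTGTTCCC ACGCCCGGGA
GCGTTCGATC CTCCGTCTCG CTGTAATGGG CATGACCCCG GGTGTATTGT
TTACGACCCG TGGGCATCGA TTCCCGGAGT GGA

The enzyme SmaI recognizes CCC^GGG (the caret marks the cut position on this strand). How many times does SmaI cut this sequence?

2

CCCGGG occurs starting at positions 94, 137.
SmaI cuts at 2 sites.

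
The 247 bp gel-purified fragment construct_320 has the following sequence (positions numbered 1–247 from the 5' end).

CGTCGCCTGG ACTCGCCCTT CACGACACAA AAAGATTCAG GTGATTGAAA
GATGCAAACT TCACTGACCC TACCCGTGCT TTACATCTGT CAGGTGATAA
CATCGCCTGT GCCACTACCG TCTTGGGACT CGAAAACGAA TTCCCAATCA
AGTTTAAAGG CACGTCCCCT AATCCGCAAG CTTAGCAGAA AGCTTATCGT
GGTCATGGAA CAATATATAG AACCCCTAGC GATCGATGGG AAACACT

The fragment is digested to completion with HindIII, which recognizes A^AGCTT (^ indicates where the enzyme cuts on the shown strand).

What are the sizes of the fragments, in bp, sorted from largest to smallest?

HindIII sites (AAGCTT) start at positions 178, 190.
HindIII cuts after the first base of each site, so after positions 178, 190.
Linear molecule, 2 cuts → 3 fragments:
  1–178 → 178 bp
  179–190 → 12 bp
  191–247 → 57 bp
Sorted largest to smallest: 178, 57, 12 bp.

178, 57, 12 bp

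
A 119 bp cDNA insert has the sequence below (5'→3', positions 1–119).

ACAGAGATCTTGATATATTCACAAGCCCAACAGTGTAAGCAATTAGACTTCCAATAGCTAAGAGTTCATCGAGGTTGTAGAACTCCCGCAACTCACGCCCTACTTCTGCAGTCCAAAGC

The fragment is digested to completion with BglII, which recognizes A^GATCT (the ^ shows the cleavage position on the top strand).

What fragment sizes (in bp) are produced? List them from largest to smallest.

114, 5 bp

The BglII site (AGATCT) starts at position 5.
BglII cuts after the first base of each site, so after position 5.
Linear molecule, 1 cut → 2 fragments:
  1–5 → 5 bp
  6–119 → 114 bp
Sorted largest to smallest: 114, 5 bp.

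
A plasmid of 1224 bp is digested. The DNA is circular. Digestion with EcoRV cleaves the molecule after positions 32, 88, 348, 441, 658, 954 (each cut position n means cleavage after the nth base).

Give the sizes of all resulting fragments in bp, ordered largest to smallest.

302, 296, 260, 217, 93, 56 bp

Circular molecule, 6 cuts → 6 fragments:
  88 − 32 = 56 bp
  348 − 88 = 260 bp
  441 − 348 = 93 bp
  658 − 441 = 217 bp
  954 − 658 = 296 bp
  wrap: 1224 − 954 + 32 = 302 bp
Sorted largest to smallest: 302, 296, 260, 217, 93, 56 bp.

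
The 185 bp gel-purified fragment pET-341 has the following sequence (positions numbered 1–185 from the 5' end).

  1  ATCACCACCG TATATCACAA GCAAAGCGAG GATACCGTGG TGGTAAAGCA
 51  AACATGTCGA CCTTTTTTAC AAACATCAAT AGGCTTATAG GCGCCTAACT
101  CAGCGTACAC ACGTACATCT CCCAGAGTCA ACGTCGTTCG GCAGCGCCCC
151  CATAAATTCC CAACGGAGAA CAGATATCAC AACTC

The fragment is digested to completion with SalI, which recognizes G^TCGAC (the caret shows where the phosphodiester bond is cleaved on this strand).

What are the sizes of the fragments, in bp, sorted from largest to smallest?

129, 56 bp

The SalI site (GTCGAC) starts at position 56.
SalI cuts after the first base of each site, so after position 56.
Linear molecule, 1 cut → 2 fragments:
  1–56 → 56 bp
  57–185 → 129 bp
Sorted largest to smallest: 129, 56 bp.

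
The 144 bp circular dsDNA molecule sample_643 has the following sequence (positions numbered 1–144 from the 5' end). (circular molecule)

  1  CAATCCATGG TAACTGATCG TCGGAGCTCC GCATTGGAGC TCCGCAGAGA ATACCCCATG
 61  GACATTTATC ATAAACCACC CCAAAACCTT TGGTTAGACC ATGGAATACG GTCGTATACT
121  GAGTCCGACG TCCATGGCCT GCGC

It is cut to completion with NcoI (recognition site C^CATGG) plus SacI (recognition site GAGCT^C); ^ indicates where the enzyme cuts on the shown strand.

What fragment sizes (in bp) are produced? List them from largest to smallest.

43, 33, 23, 17, 15, 13 bp

NcoI sites (CCATGG) start at positions 5, 56, 99, 132.
NcoI cuts after the first base of each site, so after positions 5, 56, 99, 132.
SacI sites (GAGCTC) start at positions 24, 37.
SacI cuts after base 5 of each site (before the last base), so after positions 28, 41.
Combined cut positions: 5, 28, 41, 56, 99, 132.
Circular molecule, 6 cuts → 6 fragments:
  6–28 → 23 bp
  29–41 → 13 bp
  42–56 → 15 bp
  57–99 → 43 bp
  100–132 → 33 bp
  133–144 then 1–5 → 12 + 5 = 17 bp
Sorted largest to smallest: 43, 33, 23, 17, 15, 13 bp.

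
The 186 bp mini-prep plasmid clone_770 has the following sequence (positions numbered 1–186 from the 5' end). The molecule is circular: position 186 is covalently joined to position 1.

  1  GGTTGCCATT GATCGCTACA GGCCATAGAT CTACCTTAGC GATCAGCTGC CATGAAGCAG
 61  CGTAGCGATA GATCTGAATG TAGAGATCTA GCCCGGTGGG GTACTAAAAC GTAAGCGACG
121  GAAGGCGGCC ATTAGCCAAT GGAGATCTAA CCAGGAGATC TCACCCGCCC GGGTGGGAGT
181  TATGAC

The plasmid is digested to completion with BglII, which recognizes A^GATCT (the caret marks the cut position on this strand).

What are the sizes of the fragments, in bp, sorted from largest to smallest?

59, 57, 43, 14, 13 bp

BglII sites (AGATCT) start at positions 27, 70, 84, 143, 156.
BglII cuts after the first base of each site, so after positions 27, 70, 84, 143, 156.
Circular molecule, 5 cuts → 5 fragments:
  28–70 → 43 bp
  71–84 → 14 bp
  85–143 → 59 bp
  144–156 → 13 bp
  157–186 then 1–27 → 30 + 27 = 57 bp
Sorted largest to smallest: 59, 57, 43, 14, 13 bp.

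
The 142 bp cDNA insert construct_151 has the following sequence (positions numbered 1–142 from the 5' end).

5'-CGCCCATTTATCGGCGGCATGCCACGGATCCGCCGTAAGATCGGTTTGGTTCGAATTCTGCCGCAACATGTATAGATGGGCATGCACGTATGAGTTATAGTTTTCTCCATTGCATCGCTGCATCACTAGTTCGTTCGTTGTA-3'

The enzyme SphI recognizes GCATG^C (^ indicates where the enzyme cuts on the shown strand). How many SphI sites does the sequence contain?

2

GCATGC occurs starting at positions 17, 80.
SphI cuts at 2 sites.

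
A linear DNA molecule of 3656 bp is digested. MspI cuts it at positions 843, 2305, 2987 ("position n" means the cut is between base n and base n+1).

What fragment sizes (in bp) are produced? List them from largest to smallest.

1462, 843, 682, 669 bp

Linear molecule, 3 cuts → 4 fragments:
  843 − 0 = 843 bp
  2305 − 843 = 1462 bp
  2987 − 2305 = 682 bp
  3656 − 2987 = 669 bp
Sorted largest to smallest: 1462, 843, 682, 669 bp.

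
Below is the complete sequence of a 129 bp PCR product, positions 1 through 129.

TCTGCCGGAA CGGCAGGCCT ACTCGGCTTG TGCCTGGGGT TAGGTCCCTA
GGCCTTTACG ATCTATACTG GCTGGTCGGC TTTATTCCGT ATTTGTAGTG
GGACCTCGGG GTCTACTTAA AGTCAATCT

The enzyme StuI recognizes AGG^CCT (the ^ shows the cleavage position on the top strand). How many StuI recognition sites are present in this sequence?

2

AGGCCT occurs starting at positions 15, 50.
StuI cuts at 2 sites.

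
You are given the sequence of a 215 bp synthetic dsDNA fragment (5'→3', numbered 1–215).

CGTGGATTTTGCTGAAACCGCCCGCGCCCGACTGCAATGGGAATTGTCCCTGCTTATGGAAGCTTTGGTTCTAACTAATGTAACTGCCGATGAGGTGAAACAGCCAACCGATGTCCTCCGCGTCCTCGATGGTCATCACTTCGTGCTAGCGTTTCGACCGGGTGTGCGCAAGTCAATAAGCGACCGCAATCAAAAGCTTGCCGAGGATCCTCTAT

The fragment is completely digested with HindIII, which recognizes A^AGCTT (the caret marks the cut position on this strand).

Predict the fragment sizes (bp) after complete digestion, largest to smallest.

HindIII sites (AAGCTT) start at positions 60, 194.
HindIII cuts after the first base of each site, so after positions 60, 194.
Linear molecule, 2 cuts → 3 fragments:
  1–60 → 60 bp
  61–194 → 134 bp
  195–215 → 21 bp
Sorted largest to smallest: 134, 60, 21 bp.

134, 60, 21 bp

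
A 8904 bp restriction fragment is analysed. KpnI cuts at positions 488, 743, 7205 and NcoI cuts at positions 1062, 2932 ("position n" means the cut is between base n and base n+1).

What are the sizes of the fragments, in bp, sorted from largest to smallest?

Combined cut positions (sorted): 488, 743, 1062, 2932, 7205.
Linear molecule, 5 cuts → 6 fragments:
  488 − 0 = 488 bp
  743 − 488 = 255 bp
  1062 − 743 = 319 bp
  2932 − 1062 = 1870 bp
  7205 − 2932 = 4273 bp
  8904 − 7205 = 1699 bp
Sorted largest to smallest: 4273, 1870, 1699, 488, 319, 255 bp.

4273, 1870, 1699, 488, 319, 255 bp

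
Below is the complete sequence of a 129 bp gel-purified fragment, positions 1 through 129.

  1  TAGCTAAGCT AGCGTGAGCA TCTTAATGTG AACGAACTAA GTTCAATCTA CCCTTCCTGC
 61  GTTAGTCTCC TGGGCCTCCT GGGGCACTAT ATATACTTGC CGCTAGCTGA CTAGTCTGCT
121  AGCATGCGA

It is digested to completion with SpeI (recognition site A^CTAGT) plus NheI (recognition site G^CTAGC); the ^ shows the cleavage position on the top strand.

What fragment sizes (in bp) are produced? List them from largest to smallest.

94, 11, 8, 8, 8 bp

The SpeI site (ACTAGT) starts at position 110.
SpeI cuts after the first base of each site, so after position 110.
NheI sites (GCTAGC) start at positions 8, 102, 118.
NheI cuts after the first base of each site, so after positions 8, 102, 118.
Combined cut positions: 8, 102, 110, 118.
Linear molecule, 4 cuts → 5 fragments:
  1–8 → 8 bp
  9–102 → 94 bp
  103–110 → 8 bp
  111–118 → 8 bp
  119–129 → 11 bp
Sorted largest to smallest: 94, 11, 8, 8, 8 bp.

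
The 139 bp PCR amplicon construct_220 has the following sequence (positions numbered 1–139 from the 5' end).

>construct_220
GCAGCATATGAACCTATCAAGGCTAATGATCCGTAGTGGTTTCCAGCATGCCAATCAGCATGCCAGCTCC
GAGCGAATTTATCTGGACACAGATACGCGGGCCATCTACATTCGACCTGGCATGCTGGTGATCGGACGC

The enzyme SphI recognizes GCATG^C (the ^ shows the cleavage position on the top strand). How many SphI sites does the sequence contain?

3

GCATGC occurs starting at positions 46, 58, 120.
SphI cuts at 3 sites.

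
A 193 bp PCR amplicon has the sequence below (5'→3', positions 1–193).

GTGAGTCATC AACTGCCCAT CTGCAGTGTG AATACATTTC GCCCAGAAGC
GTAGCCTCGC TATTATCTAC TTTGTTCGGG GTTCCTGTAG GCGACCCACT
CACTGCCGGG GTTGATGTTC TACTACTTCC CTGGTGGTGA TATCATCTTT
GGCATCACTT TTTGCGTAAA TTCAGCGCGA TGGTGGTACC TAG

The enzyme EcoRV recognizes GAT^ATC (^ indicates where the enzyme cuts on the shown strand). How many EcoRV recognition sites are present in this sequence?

1

GATATC occurs starting at position 139.
EcoRV cuts at 1 site.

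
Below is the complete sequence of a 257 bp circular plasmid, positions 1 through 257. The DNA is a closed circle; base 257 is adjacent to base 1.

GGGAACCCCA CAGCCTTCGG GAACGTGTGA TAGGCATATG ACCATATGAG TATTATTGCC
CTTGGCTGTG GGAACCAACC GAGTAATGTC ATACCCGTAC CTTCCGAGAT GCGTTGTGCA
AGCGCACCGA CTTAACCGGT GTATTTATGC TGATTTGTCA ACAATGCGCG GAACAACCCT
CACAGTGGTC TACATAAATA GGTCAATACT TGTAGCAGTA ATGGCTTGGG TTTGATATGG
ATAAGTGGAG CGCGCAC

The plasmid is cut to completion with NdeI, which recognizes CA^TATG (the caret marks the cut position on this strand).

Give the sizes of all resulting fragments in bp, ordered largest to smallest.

249, 8 bp

NdeI sites (CATATG) start at positions 35, 43.
NdeI cuts after base 2 of each site, so after positions 36, 44.
Circular molecule, 2 cuts → 2 fragments:
  37–44 → 8 bp
  45–257 then 1–36 → 213 + 36 = 249 bp
Sorted largest to smallest: 249, 8 bp.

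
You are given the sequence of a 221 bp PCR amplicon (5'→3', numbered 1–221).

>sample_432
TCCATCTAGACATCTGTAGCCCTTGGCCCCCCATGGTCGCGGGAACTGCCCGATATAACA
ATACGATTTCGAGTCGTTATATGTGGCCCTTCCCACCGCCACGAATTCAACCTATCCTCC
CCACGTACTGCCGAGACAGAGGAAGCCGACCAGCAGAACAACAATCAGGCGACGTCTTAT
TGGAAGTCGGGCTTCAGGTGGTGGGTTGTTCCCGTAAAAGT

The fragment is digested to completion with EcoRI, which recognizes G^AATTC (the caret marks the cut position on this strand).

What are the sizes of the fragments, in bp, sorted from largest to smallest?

118, 103 bp

The EcoRI site (GAATTC) starts at position 103.
EcoRI cuts after the first base of each site, so after position 103.
Linear molecule, 1 cut → 2 fragments:
  1–103 → 103 bp
  104–221 → 118 bp
Sorted largest to smallest: 118, 103 bp.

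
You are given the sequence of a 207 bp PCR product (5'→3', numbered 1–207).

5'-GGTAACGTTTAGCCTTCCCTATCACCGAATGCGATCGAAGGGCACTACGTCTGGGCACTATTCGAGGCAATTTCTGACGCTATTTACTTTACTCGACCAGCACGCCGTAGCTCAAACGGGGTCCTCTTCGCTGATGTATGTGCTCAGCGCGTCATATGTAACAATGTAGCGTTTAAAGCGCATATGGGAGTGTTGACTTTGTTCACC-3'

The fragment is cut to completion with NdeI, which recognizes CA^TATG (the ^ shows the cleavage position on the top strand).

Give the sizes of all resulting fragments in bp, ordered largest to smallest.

NdeI sites (CATATG) start at positions 153, 181.
NdeI cuts after base 2 of each site, so after positions 154, 182.
Linear molecule, 2 cuts → 3 fragments:
  1–154 → 154 bp
  155–182 → 28 bp
  183–207 → 25 bp
Sorted largest to smallest: 154, 28, 25 bp.

154, 28, 25 bp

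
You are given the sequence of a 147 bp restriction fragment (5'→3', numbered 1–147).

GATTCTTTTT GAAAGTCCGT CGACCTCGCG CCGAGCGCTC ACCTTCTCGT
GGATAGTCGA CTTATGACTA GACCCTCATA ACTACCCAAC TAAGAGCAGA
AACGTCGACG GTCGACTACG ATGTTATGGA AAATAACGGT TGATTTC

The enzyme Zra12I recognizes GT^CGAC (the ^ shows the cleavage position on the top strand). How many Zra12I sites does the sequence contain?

GTCGAC occurs starting at positions 19, 56, 104, 111.
Zra12I cuts at 4 sites.

4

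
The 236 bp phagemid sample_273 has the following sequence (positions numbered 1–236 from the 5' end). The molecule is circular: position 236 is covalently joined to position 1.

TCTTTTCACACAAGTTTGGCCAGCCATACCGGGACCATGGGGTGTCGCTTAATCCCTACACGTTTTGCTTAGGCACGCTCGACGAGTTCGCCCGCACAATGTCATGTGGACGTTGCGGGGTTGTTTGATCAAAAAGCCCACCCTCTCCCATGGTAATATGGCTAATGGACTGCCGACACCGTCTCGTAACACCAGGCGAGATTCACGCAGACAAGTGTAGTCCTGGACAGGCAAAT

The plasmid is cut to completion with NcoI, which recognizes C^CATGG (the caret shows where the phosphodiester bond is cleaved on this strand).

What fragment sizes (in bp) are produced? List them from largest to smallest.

123, 113 bp

NcoI sites (CCATGG) start at positions 35, 148.
NcoI cuts after the first base of each site, so after positions 35, 148.
Circular molecule, 2 cuts → 2 fragments:
  36–148 → 113 bp
  149–236 then 1–35 → 88 + 35 = 123 bp
Sorted largest to smallest: 123, 113 bp.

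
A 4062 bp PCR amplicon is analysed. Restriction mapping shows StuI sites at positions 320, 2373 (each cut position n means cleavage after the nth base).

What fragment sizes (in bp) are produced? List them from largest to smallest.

Linear molecule, 2 cuts → 3 fragments:
  320 − 0 = 320 bp
  2373 − 320 = 2053 bp
  4062 − 2373 = 1689 bp
Sorted largest to smallest: 2053, 1689, 320 bp.

2053, 1689, 320 bp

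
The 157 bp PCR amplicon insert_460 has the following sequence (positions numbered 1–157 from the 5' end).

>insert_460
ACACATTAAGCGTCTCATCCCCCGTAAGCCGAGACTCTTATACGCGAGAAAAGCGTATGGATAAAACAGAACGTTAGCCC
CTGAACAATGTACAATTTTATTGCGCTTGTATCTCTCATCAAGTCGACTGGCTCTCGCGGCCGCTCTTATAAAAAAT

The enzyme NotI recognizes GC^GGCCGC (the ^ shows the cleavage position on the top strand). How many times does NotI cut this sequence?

1

GCGGCCGC occurs starting at position 137.
NotI cuts at 1 site.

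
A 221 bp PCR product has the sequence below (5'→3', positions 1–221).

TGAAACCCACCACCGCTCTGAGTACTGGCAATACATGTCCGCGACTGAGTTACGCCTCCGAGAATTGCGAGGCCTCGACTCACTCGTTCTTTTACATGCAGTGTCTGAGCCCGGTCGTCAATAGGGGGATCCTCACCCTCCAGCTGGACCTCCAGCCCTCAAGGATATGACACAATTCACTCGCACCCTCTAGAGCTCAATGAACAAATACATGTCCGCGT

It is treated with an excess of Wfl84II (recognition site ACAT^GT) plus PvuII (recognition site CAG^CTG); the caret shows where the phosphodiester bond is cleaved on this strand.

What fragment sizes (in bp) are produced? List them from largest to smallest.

Wfl84II sites (ACATGT) start at positions 33, 210.
Wfl84II cuts after base 4 of each site, so after positions 36, 213.
The PvuII site (CAGCTG) starts at position 141.
PvuII cuts after base 3 of each site, so after position 143.
Combined cut positions: 36, 143, 213.
Linear molecule, 3 cuts → 4 fragments:
  1–36 → 36 bp
  37–143 → 107 bp
  144–213 → 70 bp
  214–221 → 8 bp
Sorted largest to smallest: 107, 70, 36, 8 bp.

107, 70, 36, 8 bp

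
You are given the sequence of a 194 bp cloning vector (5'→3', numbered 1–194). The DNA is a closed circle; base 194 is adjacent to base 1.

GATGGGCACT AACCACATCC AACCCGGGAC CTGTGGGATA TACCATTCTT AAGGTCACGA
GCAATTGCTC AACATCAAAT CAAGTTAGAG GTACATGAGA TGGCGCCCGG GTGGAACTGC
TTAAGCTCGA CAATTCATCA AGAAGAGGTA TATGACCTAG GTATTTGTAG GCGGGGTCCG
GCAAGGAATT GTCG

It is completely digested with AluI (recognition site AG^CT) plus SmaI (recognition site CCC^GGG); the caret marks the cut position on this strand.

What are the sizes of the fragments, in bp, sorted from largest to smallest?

The AluI site (AGCT) starts at position 124.
AluI cuts after base 2 of each site, so after position 125.
SmaI sites (CCCGGG) start at positions 23, 106.
SmaI cuts after base 3 of each site, so after positions 25, 108.
Combined cut positions: 25, 108, 125.
Circular molecule, 3 cuts → 3 fragments:
  26–108 → 83 bp
  109–125 → 17 bp
  126–194 then 1–25 → 69 + 25 = 94 bp
Sorted largest to smallest: 94, 83, 17 bp.

94, 83, 17 bp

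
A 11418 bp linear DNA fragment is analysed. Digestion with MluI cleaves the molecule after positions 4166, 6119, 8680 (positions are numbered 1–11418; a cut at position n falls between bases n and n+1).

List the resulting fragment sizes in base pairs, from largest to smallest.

Linear molecule, 3 cuts → 4 fragments:
  4166 − 0 = 4166 bp
  6119 − 4166 = 1953 bp
  8680 − 6119 = 2561 bp
  11418 − 8680 = 2738 bp
Sorted largest to smallest: 4166, 2738, 2561, 1953 bp.

4166, 2738, 2561, 1953 bp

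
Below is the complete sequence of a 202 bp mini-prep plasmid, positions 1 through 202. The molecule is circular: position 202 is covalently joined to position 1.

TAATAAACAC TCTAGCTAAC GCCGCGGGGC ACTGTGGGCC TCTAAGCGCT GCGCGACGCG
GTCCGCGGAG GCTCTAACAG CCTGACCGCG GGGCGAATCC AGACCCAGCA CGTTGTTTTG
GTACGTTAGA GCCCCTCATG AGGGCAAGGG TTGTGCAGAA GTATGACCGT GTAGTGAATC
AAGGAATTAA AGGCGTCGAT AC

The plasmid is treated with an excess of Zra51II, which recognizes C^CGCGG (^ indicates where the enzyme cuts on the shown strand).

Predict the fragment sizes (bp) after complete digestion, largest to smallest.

138, 41, 23 bp

Zra51II sites (CCGCGG) start at positions 22, 63, 86.
Zra51II cuts after the first base of each site, so after positions 22, 63, 86.
Circular molecule, 3 cuts → 3 fragments:
  23–63 → 41 bp
  64–86 → 23 bp
  87–202 then 1–22 → 116 + 22 = 138 bp
Sorted largest to smallest: 138, 41, 23 bp.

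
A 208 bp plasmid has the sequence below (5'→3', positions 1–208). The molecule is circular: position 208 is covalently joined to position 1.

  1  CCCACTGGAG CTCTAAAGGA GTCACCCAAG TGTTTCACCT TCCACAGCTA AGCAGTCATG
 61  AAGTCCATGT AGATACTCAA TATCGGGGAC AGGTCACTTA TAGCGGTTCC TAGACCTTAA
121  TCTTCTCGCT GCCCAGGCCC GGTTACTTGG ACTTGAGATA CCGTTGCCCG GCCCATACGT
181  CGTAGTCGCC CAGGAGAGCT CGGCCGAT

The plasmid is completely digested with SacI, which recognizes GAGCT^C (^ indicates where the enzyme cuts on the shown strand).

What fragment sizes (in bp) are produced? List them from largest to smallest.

188, 20 bp

SacI sites (GAGCTC) start at positions 8, 196.
SacI cuts after base 5 of each site (before the last base), so after positions 12, 200.
Circular molecule, 2 cuts → 2 fragments:
  13–200 → 188 bp
  201–208 then 1–12 → 8 + 12 = 20 bp
Sorted largest to smallest: 188, 20 bp.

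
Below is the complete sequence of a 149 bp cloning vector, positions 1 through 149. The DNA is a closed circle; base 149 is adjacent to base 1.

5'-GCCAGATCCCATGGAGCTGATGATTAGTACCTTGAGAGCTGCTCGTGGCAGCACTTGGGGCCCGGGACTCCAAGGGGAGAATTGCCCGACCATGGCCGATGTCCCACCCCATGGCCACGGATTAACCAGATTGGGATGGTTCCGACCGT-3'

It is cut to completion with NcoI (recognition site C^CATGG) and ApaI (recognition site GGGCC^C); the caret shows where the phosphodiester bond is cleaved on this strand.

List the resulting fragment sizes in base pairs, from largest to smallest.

NcoI sites (CCATGG) start at positions 9, 90, 109.
NcoI cuts after the first base of each site, so after positions 9, 90, 109.
The ApaI site (GGGCCC) starts at position 58.
ApaI cuts after base 5 of each site (before the last base), so after position 62.
Combined cut positions: 9, 62, 90, 109.
Circular molecule, 4 cuts → 4 fragments:
  10–62 → 53 bp
  63–90 → 28 bp
  91–109 → 19 bp
  110–149 then 1–9 → 40 + 9 = 49 bp
Sorted largest to smallest: 53, 49, 28, 19 bp.

53, 49, 28, 19 bp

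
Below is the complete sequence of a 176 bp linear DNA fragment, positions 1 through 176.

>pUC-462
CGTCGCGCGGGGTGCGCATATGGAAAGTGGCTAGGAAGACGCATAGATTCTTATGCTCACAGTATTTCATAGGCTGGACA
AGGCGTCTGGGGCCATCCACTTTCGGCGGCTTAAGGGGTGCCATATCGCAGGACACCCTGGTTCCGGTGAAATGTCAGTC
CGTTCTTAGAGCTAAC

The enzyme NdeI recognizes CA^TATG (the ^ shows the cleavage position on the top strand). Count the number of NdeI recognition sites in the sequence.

1

CATATG occurs starting at position 17.
NdeI cuts at 1 site.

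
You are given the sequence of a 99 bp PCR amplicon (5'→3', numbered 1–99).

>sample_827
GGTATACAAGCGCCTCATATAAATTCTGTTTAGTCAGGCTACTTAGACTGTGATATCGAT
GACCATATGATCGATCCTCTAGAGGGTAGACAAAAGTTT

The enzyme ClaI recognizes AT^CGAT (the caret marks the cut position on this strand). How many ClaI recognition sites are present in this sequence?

2

ATCGAT occurs starting at positions 55, 70.
ClaI cuts at 2 sites.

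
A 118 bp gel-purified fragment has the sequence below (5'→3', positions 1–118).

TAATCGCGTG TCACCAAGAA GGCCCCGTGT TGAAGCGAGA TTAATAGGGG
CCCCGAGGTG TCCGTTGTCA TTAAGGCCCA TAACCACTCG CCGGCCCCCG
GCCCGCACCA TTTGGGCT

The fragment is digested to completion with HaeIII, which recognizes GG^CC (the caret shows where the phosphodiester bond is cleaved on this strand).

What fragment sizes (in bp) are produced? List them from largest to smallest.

HaeIII sites (GGCC) start at positions 21, 49, 75, 93, 100.
HaeIII cuts after base 2 of each site, so after positions 22, 50, 76, 94, 101.
Linear molecule, 5 cuts → 6 fragments:
  1–22 → 22 bp
  23–50 → 28 bp
  51–76 → 26 bp
  77–94 → 18 bp
  95–101 → 7 bp
  102–118 → 17 bp
Sorted largest to smallest: 28, 26, 22, 18, 17, 7 bp.

28, 26, 22, 18, 17, 7 bp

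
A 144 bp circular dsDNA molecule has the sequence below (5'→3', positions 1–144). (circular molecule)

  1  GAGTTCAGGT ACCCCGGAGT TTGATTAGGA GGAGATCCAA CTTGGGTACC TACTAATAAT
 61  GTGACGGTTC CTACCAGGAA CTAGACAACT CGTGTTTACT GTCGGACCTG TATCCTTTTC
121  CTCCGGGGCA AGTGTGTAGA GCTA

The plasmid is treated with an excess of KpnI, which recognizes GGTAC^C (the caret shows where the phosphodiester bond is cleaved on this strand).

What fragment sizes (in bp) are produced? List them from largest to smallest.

107, 37 bp

KpnI sites (GGTACC) start at positions 8, 45.
KpnI cuts after base 5 of each site (before the last base), so after positions 12, 49.
Circular molecule, 2 cuts → 2 fragments:
  13–49 → 37 bp
  50–144 then 1–12 → 95 + 12 = 107 bp
Sorted largest to smallest: 107, 37 bp.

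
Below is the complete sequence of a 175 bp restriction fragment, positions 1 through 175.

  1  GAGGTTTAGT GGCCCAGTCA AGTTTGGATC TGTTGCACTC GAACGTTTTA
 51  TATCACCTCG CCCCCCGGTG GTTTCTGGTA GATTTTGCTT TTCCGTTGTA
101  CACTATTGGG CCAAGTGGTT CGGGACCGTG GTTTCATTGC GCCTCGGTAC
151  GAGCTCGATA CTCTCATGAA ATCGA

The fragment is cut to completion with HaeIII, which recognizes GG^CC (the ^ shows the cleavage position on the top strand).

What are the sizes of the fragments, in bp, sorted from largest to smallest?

98, 65, 12 bp

HaeIII sites (GGCC) start at positions 11, 109.
HaeIII cuts after base 2 of each site, so after positions 12, 110.
Linear molecule, 2 cuts → 3 fragments:
  1–12 → 12 bp
  13–110 → 98 bp
  111–175 → 65 bp
Sorted largest to smallest: 98, 65, 12 bp.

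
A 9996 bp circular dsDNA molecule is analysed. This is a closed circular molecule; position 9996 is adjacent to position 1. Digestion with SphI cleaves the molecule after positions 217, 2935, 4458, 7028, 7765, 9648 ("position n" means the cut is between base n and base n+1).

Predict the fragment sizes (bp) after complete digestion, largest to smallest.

Circular molecule, 6 cuts → 6 fragments:
  2935 − 217 = 2718 bp
  4458 − 2935 = 1523 bp
  7028 − 4458 = 2570 bp
  7765 − 7028 = 737 bp
  9648 − 7765 = 1883 bp
  wrap: 9996 − 9648 + 217 = 565 bp
Sorted largest to smallest: 2718, 2570, 1883, 1523, 737, 565 bp.

2718, 2570, 1883, 1523, 737, 565 bp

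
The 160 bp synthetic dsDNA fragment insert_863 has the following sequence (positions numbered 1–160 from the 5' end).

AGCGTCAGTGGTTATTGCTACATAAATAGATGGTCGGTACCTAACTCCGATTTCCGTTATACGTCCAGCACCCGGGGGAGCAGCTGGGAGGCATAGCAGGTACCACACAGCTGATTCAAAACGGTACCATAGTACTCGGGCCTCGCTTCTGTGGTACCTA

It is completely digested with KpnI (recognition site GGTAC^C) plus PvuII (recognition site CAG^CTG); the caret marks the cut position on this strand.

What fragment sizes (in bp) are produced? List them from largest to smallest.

KpnI sites (GGTACC) start at positions 36, 99, 123, 153.
KpnI cuts after base 5 of each site (before the last base), so after positions 40, 103, 127, 157.
PvuII sites (CAGCTG) start at positions 81, 108.
PvuII cuts after base 3 of each site, so after positions 83, 110.
Combined cut positions: 40, 83, 103, 110, 127, 157.
Linear molecule, 6 cuts → 7 fragments:
  1–40 → 40 bp
  41–83 → 43 bp
  84–103 → 20 bp
  104–110 → 7 bp
  111–127 → 17 bp
  128–157 → 30 bp
  158–160 → 3 bp
Sorted largest to smallest: 43, 40, 30, 20, 17, 7, 3 bp.

43, 40, 30, 20, 17, 7, 3 bp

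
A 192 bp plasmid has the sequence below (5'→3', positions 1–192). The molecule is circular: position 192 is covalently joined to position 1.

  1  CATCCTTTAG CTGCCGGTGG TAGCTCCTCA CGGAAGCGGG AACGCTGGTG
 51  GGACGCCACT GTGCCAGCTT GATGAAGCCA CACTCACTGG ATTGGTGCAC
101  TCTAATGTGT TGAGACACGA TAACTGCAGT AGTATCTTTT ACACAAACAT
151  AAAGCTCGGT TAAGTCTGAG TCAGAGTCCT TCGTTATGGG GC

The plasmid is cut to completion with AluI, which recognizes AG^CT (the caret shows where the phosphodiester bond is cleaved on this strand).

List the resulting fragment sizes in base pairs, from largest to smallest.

AluI sites (AGCT) start at positions 9, 22, 66, 153.
AluI cuts after base 2 of each site, so after positions 10, 23, 67, 154.
Circular molecule, 4 cuts → 4 fragments:
  11–23 → 13 bp
  24–67 → 44 bp
  68–154 → 87 bp
  155–192 then 1–10 → 38 + 10 = 48 bp
Sorted largest to smallest: 87, 48, 44, 13 bp.

87, 48, 44, 13 bp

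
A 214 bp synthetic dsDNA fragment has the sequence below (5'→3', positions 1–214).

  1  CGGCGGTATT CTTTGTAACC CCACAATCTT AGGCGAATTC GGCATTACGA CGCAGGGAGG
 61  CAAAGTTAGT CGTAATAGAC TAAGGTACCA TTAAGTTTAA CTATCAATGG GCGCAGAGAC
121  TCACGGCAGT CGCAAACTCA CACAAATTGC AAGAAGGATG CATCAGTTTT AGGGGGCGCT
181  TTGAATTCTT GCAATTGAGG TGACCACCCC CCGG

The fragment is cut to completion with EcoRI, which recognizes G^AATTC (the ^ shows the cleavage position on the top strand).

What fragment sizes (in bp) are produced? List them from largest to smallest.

148, 35, 31 bp

EcoRI sites (GAATTC) start at positions 35, 183.
EcoRI cuts after the first base of each site, so after positions 35, 183.
Linear molecule, 2 cuts → 3 fragments:
  1–35 → 35 bp
  36–183 → 148 bp
  184–214 → 31 bp
Sorted largest to smallest: 148, 35, 31 bp.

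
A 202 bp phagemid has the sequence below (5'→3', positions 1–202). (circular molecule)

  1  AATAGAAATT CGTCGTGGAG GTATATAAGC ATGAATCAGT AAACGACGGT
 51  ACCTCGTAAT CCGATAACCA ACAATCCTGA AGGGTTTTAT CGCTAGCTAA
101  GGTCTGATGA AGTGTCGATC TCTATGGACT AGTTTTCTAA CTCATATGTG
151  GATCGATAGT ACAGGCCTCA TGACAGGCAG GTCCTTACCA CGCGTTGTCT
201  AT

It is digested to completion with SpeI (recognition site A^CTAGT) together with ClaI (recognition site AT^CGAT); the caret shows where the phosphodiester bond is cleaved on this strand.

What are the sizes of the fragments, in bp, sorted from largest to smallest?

The SpeI site (ACTAGT) starts at position 128.
SpeI cuts after the first base of each site, so after position 128.
The ClaI site (ATCGAT) starts at position 152.
ClaI cuts after base 2 of each site, so after position 153.
Combined cut positions: 128, 153.
Circular molecule, 2 cuts → 2 fragments:
  129–153 → 25 bp
  154–202 then 1–128 → 49 + 128 = 177 bp
Sorted largest to smallest: 177, 25 bp.

177, 25 bp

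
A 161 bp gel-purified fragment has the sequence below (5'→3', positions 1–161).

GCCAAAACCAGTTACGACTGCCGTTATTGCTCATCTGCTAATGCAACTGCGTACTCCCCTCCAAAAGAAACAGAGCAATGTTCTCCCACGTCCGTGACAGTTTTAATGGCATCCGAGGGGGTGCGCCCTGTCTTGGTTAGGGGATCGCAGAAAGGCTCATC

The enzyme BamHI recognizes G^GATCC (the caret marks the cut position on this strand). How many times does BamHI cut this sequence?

No occurrence of GGATCC is present in the sequence.
BamHI does not cut: 0 sites.

0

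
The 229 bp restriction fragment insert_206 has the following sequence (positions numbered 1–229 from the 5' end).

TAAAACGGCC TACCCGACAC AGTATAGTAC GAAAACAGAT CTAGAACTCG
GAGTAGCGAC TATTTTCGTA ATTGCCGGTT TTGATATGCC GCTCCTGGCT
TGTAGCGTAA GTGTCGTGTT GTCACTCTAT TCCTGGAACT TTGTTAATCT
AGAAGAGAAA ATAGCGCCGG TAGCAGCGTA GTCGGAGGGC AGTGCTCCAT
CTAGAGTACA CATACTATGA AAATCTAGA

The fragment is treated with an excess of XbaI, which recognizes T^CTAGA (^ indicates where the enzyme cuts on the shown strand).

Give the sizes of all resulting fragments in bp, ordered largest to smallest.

XbaI sites (TCTAGA) start at positions 40, 148, 200, 224.
XbaI cuts after the first base of each site, so after positions 40, 148, 200, 224.
Linear molecule, 4 cuts → 5 fragments:
  1–40 → 40 bp
  41–148 → 108 bp
  149–200 → 52 bp
  201–224 → 24 bp
  225–229 → 5 bp
Sorted largest to smallest: 108, 52, 40, 24, 5 bp.

108, 52, 40, 24, 5 bp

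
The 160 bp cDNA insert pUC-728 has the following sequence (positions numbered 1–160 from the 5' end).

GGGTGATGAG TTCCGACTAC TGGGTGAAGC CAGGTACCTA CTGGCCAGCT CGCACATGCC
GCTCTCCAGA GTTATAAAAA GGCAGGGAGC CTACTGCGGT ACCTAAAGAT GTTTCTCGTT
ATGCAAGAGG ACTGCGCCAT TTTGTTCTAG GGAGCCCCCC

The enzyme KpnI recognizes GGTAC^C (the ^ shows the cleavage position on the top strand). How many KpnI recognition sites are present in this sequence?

2

GGTACC occurs starting at positions 33, 98.
KpnI cuts at 2 sites.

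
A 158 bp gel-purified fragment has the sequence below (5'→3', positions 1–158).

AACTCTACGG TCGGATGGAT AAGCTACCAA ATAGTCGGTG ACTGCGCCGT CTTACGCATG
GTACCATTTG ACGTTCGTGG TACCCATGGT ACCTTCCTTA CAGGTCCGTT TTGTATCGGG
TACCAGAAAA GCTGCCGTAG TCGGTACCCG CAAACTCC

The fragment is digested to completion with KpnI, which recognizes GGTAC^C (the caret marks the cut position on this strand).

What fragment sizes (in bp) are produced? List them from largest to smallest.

64, 31, 24, 19, 11, 9 bp

KpnI sites (GGTACC) start at positions 60, 79, 88, 119, 143.
KpnI cuts after base 5 of each site (before the last base), so after positions 64, 83, 92, 123, 147.
Linear molecule, 5 cuts → 6 fragments:
  1–64 → 64 bp
  65–83 → 19 bp
  84–92 → 9 bp
  93–123 → 31 bp
  124–147 → 24 bp
  148–158 → 11 bp
Sorted largest to smallest: 64, 31, 24, 19, 11, 9 bp.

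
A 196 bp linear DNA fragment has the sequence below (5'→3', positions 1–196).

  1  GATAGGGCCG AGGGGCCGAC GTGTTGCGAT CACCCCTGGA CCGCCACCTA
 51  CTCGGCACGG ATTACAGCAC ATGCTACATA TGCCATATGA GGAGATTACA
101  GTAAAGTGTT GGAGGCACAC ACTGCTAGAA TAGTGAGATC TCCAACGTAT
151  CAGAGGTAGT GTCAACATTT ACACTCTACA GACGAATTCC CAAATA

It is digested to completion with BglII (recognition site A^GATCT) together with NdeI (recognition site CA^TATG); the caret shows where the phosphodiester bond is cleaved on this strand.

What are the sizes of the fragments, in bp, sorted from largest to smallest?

78, 60, 51, 7 bp

The BglII site (AGATCT) starts at position 136.
BglII cuts after the first base of each site, so after position 136.
NdeI sites (CATATG) start at positions 77, 84.
NdeI cuts after base 2 of each site, so after positions 78, 85.
Combined cut positions: 78, 85, 136.
Linear molecule, 3 cuts → 4 fragments:
  1–78 → 78 bp
  79–85 → 7 bp
  86–136 → 51 bp
  137–196 → 60 bp
Sorted largest to smallest: 78, 60, 51, 7 bp.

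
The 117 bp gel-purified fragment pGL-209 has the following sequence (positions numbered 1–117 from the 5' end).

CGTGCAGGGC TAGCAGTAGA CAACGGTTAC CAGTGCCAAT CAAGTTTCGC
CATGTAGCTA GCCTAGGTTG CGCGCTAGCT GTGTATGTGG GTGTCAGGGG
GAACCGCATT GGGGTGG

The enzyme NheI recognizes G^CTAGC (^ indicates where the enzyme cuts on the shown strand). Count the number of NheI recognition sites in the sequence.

3

GCTAGC occurs starting at positions 9, 57, 74.
NheI cuts at 3 sites.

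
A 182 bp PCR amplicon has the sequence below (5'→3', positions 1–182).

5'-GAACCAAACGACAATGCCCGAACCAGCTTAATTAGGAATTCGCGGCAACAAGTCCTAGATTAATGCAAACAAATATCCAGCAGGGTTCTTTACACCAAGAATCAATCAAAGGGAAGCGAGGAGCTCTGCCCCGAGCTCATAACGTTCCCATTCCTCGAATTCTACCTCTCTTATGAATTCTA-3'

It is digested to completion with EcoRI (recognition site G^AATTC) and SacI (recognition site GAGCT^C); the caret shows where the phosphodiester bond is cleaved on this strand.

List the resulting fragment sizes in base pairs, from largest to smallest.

89, 36, 20, 18, 12, 7 bp

EcoRI sites (GAATTC) start at positions 36, 157, 175.
EcoRI cuts after the first base of each site, so after positions 36, 157, 175.
SacI sites (GAGCTC) start at positions 121, 133.
SacI cuts after base 5 of each site (before the last base), so after positions 125, 137.
Combined cut positions: 36, 125, 137, 157, 175.
Linear molecule, 5 cuts → 6 fragments:
  1–36 → 36 bp
  37–125 → 89 bp
  126–137 → 12 bp
  138–157 → 20 bp
  158–175 → 18 bp
  176–182 → 7 bp
Sorted largest to smallest: 89, 36, 20, 18, 12, 7 bp.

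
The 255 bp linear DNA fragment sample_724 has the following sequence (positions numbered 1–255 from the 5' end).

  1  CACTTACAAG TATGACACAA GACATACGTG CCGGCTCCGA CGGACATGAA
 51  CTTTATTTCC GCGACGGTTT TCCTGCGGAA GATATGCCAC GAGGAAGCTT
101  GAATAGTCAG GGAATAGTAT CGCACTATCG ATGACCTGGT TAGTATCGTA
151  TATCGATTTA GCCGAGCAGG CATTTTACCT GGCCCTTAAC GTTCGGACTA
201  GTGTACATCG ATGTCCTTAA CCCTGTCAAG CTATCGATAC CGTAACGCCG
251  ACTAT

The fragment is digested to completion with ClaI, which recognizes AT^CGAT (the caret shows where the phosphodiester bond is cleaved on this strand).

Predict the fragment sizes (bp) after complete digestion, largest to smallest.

ClaI sites (ATCGAT) start at positions 127, 152, 207, 233.
ClaI cuts after base 2 of each site, so after positions 128, 153, 208, 234.
Linear molecule, 4 cuts → 5 fragments:
  1–128 → 128 bp
  129–153 → 25 bp
  154–208 → 55 bp
  209–234 → 26 bp
  235–255 → 21 bp
Sorted largest to smallest: 128, 55, 26, 25, 21 bp.

128, 55, 26, 25, 21 bp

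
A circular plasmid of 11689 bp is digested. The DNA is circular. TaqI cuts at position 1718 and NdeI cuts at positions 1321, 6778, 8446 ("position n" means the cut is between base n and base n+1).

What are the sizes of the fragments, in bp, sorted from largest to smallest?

5060, 4564, 1668, 397 bp

Combined cut positions (sorted): 1321, 1718, 6778, 8446.
Circular molecule, 4 cuts → 4 fragments:
  1718 − 1321 = 397 bp
  6778 − 1718 = 5060 bp
  8446 − 6778 = 1668 bp
  wrap: 11689 − 8446 + 1321 = 4564 bp
Sorted largest to smallest: 5060, 4564, 1668, 397 bp.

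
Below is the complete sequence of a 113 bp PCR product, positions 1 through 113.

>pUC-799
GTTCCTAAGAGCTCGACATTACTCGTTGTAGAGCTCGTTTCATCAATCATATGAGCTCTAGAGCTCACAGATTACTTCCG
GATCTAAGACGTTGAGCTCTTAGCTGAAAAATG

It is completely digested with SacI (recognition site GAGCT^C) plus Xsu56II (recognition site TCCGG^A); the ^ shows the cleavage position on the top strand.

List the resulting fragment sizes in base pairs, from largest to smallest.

22, 22, 17, 16, 15, 13, 8 bp

SacI sites (GAGCTC) start at positions 9, 31, 53, 61, 94.
SacI cuts after base 5 of each site (before the last base), so after positions 13, 35, 57, 65, 98.
The Xsu56II site (TCCGGA) starts at position 77.
Xsu56II cuts after base 5 of each site (before the last base), so after position 81.
Combined cut positions: 13, 35, 57, 65, 81, 98.
Linear molecule, 6 cuts → 7 fragments:
  1–13 → 13 bp
  14–35 → 22 bp
  36–57 → 22 bp
  58–65 → 8 bp
  66–81 → 16 bp
  82–98 → 17 bp
  99–113 → 15 bp
Sorted largest to smallest: 22, 22, 17, 16, 15, 13, 8 bp.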